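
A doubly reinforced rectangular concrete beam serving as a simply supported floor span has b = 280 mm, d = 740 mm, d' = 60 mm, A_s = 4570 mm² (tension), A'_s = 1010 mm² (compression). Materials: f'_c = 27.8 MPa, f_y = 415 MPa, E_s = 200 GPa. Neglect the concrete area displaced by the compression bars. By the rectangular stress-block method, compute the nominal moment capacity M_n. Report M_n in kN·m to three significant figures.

Assume both tension and compression steel yield.
Net tension couple steel: A_s − A'_s = 3560 mm².
a = (A_s − A'_s) f_y / (0.85 f'_c b) = 1477400/(0.85 × 27.8 × 280) = 223.29 mm.
c = a/β₁ = 223.29/0.85 = 262.69 mm; ε'_s = 0.003(c − d')/c = 0.0023 ≥ f_y/E_s = 0.0021, so compression steel does yield.
M_n = (A_s − A'_s) f_y (d − a/2) + A'_s f_y (d − d') = [1477400 × (740 − 111.645) + 419150 × (740 − 60)] × 10⁻⁶ = 928.33 + 285.02 = 1213.35 kN·m.

M_n ≈ 1210 kN·m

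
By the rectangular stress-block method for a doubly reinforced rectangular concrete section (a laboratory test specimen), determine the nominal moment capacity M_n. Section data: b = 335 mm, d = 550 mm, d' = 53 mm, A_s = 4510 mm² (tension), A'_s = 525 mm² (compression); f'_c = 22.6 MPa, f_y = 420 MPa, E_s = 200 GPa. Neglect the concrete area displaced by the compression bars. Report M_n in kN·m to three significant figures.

Assume both tension and compression steel yield.
Net tension couple steel: A_s − A'_s = 3985 mm².
a = (A_s − A'_s) f_y / (0.85 f'_c b) = 1673700/(0.85 × 22.6 × 335) = 260.08 mm.
c = a/β₁ = 260.08/0.85 = 305.98 mm; ε'_s = 0.003(c − d')/c = 0.0025 ≥ f_y/E_s = 0.0021, so compression steel does yield.
M_n = (A_s − A'_s) f_y (d − a/2) + A'_s f_y (d − d') = [1673700 × (550 − 130.04) + 220500 × (550 − 53)] × 10⁻⁶ = 702.89 + 109.59 = 812.48 kN·m.

M_n ≈ 812 kN·m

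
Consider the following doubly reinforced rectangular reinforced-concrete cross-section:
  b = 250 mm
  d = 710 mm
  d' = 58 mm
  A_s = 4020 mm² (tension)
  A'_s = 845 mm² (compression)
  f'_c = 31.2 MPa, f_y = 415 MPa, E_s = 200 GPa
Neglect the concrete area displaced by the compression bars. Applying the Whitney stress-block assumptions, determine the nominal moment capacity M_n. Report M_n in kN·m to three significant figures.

M_n ≈ 1030 kN·m

Assume both tension and compression steel yield.
Net tension couple steel: A_s − A'_s = 3175 mm².
a = (A_s − A'_s) f_y / (0.85 f'_c b) = 1317625/(0.85 × 31.2 × 250) = 198.74 mm.
c = a/β₁ = 198.74/0.827 = 240.31 mm; ε'_s = 0.003(c − d')/c = 0.0023 ≥ f_y/E_s = 0.0021, so compression steel does yield.
M_n = (A_s − A'_s) f_y (d − a/2) + A'_s f_y (d − d') = [1317625 × (710 − 99.37) + 350675 × (710 − 58)] × 10⁻⁶ = 804.58 + 228.64 = 1033.22 kN·m.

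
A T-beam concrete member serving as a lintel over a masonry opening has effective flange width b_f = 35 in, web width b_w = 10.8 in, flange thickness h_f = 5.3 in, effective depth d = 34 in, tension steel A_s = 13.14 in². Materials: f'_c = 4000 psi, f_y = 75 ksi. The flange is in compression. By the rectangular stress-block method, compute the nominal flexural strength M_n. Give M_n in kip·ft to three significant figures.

M_n ≈ 2350 kip·ft

Tension: T = A_s f_y = 13.14 × 75 = 985.5 kips.
Try a within the flange: a = T/(0.85 f'_c b_f) = 985.5/(0.85 × 4 × 35) = 8.282 in.
a = 8.282 > h_f = 5.3 in: the block extends into the web. Split into flange-overhang and web parts.
C_f = 0.85 f'_c (b_f − b_w) h_f = 0.85 × 4 × (35 − 10.8) × 5.3 = 436.1 kips.
Remaining web compression depth: a_w = (T − C_f)/(0.85 f'_c b_w) = (985.5 − 436.1)/(0.85 × 4 × 10.8) = 14.962 in.
M_n = C_f(d − h_f/2) + (T − C_f)(d − a_w/2) = 436.1 × (34 − 2.65) + 549.4 × (34 − 7.481) = 13671.7 + 14569.5 = 28241.2 kip·in.
M_n = 28241.2/12 = 2353.43 kip·ft.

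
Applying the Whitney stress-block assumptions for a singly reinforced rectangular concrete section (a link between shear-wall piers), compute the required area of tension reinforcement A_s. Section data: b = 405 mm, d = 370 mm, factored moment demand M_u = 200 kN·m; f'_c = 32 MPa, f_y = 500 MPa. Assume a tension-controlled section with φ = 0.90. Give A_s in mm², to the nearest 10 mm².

M_n = M_u/φ = 200/0.90 = 222.222 kN·m.
With M_n = 0.85 f'_c a b (d − a/2), solve the quadratic for a:
a = d − √(d² − 2M_n/(0.85 f'_c b)) = 370 − √(370² − 2 × 222.222×10⁶/(0.85 × 32 × 405)) = 59.27 mm.
A_s = 0.85 f'_c a b / f_y = 0.85 × 32 × 59.27 × 405 / 500 = 1305.8 mm².

A_s ≈ 1310 mm²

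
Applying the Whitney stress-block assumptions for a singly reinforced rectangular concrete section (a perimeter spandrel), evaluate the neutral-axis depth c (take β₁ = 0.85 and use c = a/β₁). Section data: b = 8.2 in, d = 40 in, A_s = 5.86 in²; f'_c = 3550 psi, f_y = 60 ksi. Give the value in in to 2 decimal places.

T = A_s f_y = 5.86 × 60 = 351.6 kips.
a = T/(0.85 f'_c b) = 351.6/(0.85 × 3.55 × 8.2) = 14.2098 in.
With β₁ = 0.85, c = a/β₁ = 14.2098/0.85 = 16.72 in.

c ≈ 16.72 in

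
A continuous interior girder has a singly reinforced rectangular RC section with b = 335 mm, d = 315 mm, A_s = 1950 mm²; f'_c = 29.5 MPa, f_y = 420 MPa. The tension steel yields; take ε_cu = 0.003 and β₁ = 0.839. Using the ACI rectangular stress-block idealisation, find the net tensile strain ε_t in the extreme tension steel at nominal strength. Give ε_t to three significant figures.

a = A_s f_y/(0.85 f'_c b) = 97.50 mm.
β₁ = 0.839, so c = a/β₁ = 97.50/0.839 = 116.21 mm.
From the linear strain diagram with ε_cu = 0.003: ε_t = 0.003 (d − c)/c = 0.003 × (315 − 116.21)/116.21 = 0.00513.
Since ε_t ≥ 0.005, the section is tension-controlled.

ε_t ≈ 0.00513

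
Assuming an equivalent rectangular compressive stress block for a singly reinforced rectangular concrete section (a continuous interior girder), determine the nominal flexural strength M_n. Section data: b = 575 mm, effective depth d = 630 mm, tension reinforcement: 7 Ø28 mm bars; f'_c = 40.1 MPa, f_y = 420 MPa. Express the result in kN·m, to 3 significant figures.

M_n ≈ 1060 kN·m

A_s = 7 × 616 = 4312 mm².
T = A_s f_y = 4312 × 420 = 1811040 N = 1811.04 kN.
From C = T: a = T/(0.85 f'_c b) = 1811040/(0.85 × 40.1 × 575) = 92.41 mm.
M_n = T(d − a/2) = 1811.04 kN × (630 − 46.205) mm = 1057.28 kN·m.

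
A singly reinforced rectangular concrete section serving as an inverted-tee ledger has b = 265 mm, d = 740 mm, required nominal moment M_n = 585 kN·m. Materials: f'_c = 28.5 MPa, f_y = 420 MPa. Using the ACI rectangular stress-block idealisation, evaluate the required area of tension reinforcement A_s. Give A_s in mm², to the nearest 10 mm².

With M_n = 0.85 f'_c a b (d − a/2), solve the quadratic for a:
a = d − √(d² − 2M_n/(0.85 f'_c b)) = 740 − √(740² − 2 × 585×10⁶/(0.85 × 28.5 × 265)) = 135.56 mm.
A_s = 0.85 f'_c a b / f_y = 0.85 × 28.5 × 135.56 × 265 / 420 = 2072.0 mm².

A_s ≈ 2070 mm²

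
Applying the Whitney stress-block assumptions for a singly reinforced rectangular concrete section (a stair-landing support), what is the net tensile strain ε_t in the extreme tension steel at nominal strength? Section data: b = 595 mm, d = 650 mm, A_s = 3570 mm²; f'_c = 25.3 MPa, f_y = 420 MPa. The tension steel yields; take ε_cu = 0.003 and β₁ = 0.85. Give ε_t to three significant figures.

ε_t ≈ 0.0111

a = A_s f_y/(0.85 f'_c b) = 117.18 mm.
β₁ = 0.85, so c = a/β₁ = 117.18/0.85 = 137.86 mm.
From the linear strain diagram with ε_cu = 0.003: ε_t = 0.003 (d − c)/c = 0.003 × (650 − 137.86)/137.86 = 0.0111.
Since ε_t ≥ 0.005, the section is tension-controlled.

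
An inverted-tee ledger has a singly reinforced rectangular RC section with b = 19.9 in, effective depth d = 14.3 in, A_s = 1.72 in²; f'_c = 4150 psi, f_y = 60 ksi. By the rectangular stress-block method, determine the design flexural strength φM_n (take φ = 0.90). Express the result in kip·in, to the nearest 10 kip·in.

T = A_s f_y = 1.72 × 60 = 103.2 kips.
a = T/(0.85 f'_c b) = 103.2/(0.85 × 4.15 × 19.9) = 1.470 in.
M_n = T(d − a/2) = 103.2 × (14.3 − 0.735) = 1399.9 kip·in.
φM_n = 0.90 × 1399.9 = 1259.9 kip·in.

φM_n ≈ 1260 kip·in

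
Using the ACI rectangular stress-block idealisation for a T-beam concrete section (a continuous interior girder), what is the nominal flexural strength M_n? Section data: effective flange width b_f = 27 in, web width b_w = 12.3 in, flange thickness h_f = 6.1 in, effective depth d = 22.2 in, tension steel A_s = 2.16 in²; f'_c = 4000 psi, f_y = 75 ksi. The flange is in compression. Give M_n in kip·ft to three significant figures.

M_n ≈ 288 kip·ft

Tension: T = A_s f_y = 2.16 × 75 = 162 kips.
Try a within the flange: a = T/(0.85 f'_c b_f) = 162/(0.85 × 4 × 27) = 1.765 in.
Since a = 1.765 ≤ h_f = 6.1 in, the stress block lies entirely in the flange; analyse as a rectangular beam of width b_f.
M_n = T(d − a/2) = 162 × (22.2 − 0.8825) = 3453.4 kip·in.
M_n = 3453.4/12 = 287.78 kip·ft.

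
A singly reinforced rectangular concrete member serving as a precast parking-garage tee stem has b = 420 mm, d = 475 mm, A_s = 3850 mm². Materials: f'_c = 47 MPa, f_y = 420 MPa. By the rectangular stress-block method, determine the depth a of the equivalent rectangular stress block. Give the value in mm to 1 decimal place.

T = A_s f_y = 3850 × 420 = 1617000 N = 1617 kN.
Setting C = 0.85 f'_c a b equal to T: a = 1617000/(0.85 × 47 × 420) = 96.4 mm.

a ≈ 96.4 mm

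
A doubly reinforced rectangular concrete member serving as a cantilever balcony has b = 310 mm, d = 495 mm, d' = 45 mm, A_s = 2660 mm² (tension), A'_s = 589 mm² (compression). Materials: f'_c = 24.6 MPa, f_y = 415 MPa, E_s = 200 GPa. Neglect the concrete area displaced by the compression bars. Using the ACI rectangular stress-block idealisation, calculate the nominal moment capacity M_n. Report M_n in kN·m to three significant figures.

M_n ≈ 478 kN·m

Assume both tension and compression steel yield.
Net tension couple steel: A_s − A'_s = 2071 mm².
a = (A_s − A'_s) f_y / (0.85 f'_c b) = 859465/(0.85 × 24.6 × 310) = 132.59 mm.
c = a/β₁ = 132.59/0.85 = 155.99 mm; ε'_s = 0.003(c − d')/c = 0.0021 ≥ f_y/E_s = 0.0021, so compression steel does yield.
M_n = (A_s − A'_s) f_y (d − a/2) + A'_s f_y (d − d') = [859465 × (495 − 66.295) + 244435 × (495 − 45)] × 10⁻⁶ = 368.46 + 110.00 = 478.46 kN·m.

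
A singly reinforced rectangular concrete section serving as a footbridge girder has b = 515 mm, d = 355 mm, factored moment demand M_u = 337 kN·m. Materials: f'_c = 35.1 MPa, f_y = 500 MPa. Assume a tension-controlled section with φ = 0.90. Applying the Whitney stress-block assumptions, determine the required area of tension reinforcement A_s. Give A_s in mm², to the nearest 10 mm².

A_s ≈ 2370 mm²

M_n = M_u/φ = 337/0.90 = 374.444 kN·m.
With M_n = 0.85 f'_c a b (d − a/2), solve the quadratic for a:
a = d − √(d² − 2M_n/(0.85 f'_c b)) = 355 − √(355² − 2 × 374.444×10⁶/(0.85 × 35.1 × 515)) = 77.00 mm.
A_s = 0.85 f'_c a b / f_y = 0.85 × 35.1 × 77.00 × 515 / 500 = 2366.2 mm².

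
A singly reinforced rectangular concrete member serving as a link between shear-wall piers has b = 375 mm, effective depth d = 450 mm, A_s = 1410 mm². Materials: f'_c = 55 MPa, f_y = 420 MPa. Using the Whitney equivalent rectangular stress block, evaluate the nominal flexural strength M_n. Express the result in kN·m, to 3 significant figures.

T = A_s f_y = 1410 × 420 = 592200 N = 592.2 kN.
From C = T: a = T/(0.85 f'_c b) = 592200/(0.85 × 55 × 375) = 33.78 mm.
M_n = T(d − a/2) = 592.2 kN × (450 − 16.89) mm = 256.49 kN·m.

M_n ≈ 256 kN·m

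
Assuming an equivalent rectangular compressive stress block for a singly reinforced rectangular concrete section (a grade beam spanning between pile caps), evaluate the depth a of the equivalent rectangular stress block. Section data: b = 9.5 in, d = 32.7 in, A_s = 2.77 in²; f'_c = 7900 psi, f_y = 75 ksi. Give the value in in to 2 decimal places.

T = A_s f_y = 2.77 × 75 = 207.75 kips.
a = T/(0.85 f'_c b) = 207.75/(0.85 × 7.9 × 9.5) = 3.26 in.

a ≈ 3.26 in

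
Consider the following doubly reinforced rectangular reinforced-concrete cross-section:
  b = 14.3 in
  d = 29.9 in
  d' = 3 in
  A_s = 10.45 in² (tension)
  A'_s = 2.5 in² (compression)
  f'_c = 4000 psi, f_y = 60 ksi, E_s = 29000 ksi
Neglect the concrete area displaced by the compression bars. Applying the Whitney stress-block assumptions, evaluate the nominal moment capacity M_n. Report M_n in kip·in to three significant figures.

M_n ≈ 16000 kip·in

Assume both steels yield.
a = (A_s − A'_s) f_y/(0.85 f'_c b) = (10.45 − 2.5) × 60/(0.85 × 4 × 14.3) = 9.811 in.
c = a/β₁ = 9.811/0.85 = 11.542 in; ε'_s = 0.003(c − d')/c = 0.0022 ≥ ε_y = 0.0021, so the compression steel yields.
M_n = (A_s − A'_s) f_y (d − a/2) + A'_s f_y (d − d') = 477 × (29.9 − 4.9055) + 150 × (29.9 − 3) = 11922.4 + 4035.0 = 15957.4 kip·in.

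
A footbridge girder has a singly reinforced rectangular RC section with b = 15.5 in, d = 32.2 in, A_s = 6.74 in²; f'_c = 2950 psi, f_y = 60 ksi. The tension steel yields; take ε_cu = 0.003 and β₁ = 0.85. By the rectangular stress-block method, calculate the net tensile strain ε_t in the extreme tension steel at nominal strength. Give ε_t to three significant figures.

ε_t ≈ 0.00489

a = A_s f_y/(0.85 f'_c b) = 10.405 in.
β₁ = 0.85, so c = a/β₁ = 10.405/0.85 = 12.241 in.
From the linear strain diagram with ε_cu = 0.003: ε_t = 0.003 (d − c)/c = 0.003 × (32.2 − 12.241)/12.241 = 0.00489.
ε_t is between 0.004 and 0.005 — transition zone.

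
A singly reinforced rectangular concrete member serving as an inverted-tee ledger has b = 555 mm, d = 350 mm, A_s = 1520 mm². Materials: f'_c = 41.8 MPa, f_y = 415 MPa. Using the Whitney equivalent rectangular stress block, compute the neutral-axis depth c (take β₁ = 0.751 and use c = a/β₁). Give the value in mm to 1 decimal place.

T = A_s f_y = 1520 × 415 = 630800 N = 630.8 kN.
Setting C = 0.85 f'_c a b equal to T: a = 630800/(0.85 × 41.8 × 555) = 31.989 mm.
With β₁ = 0.751, c = a/β₁ = 31.989/0.751 = 42.6 mm.

c ≈ 42.6 mm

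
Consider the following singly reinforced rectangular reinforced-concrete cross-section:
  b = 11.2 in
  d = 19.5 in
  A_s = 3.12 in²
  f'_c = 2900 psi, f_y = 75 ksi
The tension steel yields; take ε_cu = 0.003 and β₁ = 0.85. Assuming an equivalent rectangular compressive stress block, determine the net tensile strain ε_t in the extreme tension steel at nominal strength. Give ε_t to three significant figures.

ε_t ≈ 0.00287

a = A_s f_y/(0.85 f'_c b) = 8.476 in.
β₁ = 0.85, so c = a/β₁ = 8.476/0.85 = 9.972 in.
From the linear strain diagram with ε_cu = 0.003: ε_t = 0.003 (d − c)/c = 0.003 × (19.5 − 9.972)/9.972 = 0.00287.
ε_t < 0.004 — the section is over-reinforced for flexure under ACI limits.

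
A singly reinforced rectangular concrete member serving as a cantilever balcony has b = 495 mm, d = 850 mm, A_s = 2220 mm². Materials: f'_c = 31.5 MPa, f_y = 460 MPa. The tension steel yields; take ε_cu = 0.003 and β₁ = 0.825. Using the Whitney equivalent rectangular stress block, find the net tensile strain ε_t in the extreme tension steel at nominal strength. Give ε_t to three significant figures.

ε_t ≈ 0.0243

a = A_s f_y/(0.85 f'_c b) = 77.05 mm.
β₁ = 0.825, so c = a/β₁ = 77.05/0.825 = 93.39 mm.
From the linear strain diagram with ε_cu = 0.003: ε_t = 0.003 (d − c)/c = 0.003 × (850 − 93.39)/93.39 = 0.0243.
Since ε_t ≥ 0.005, the section is tension-controlled.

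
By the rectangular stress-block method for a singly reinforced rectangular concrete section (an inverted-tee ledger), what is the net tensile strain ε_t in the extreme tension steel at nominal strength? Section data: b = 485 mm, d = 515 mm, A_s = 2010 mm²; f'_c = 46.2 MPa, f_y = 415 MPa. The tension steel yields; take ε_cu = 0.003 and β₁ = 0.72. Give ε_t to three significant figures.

ε_t ≈ 0.0224

a = A_s f_y/(0.85 f'_c b) = 43.80 mm.
β₁ = 0.72, so c = a/β₁ = 43.80/0.72 = 60.83 mm.
From the linear strain diagram with ε_cu = 0.003: ε_t = 0.003 (d − c)/c = 0.003 × (515 − 60.83)/60.83 = 0.0224.
Since ε_t ≥ 0.005, the section is tension-controlled.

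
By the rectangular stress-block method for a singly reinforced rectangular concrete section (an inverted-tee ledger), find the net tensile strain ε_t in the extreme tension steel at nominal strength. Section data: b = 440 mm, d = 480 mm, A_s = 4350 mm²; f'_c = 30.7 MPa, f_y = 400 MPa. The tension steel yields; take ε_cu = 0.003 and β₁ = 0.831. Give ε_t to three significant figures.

ε_t ≈ 0.00490

a = A_s f_y/(0.85 f'_c b) = 151.54 mm.
β₁ = 0.831, so c = a/β₁ = 151.54/0.831 = 182.36 mm.
From the linear strain diagram with ε_cu = 0.003: ε_t = 0.003 (d − c)/c = 0.003 × (480 − 182.36)/182.36 = 0.00490.
ε_t is between 0.004 and 0.005 — transition zone.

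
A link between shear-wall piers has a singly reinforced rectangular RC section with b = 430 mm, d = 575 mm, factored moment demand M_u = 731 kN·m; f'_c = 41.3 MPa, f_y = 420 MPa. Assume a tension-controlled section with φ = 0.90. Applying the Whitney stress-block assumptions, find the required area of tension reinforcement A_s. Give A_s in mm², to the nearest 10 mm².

M_n = M_u/φ = 731/0.90 = 812.222 kN·m.
With M_n = 0.85 f'_c a b (d − a/2), solve the quadratic for a:
a = d − √(d² − 2M_n/(0.85 f'_c b)) = 575 − √(575² − 2 × 812.222×10⁶/(0.85 × 41.3 × 430)) = 102.76 mm.
A_s = 0.85 f'_c a b / f_y = 0.85 × 41.3 × 102.76 × 430 / 420 = 3693.3 mm².

A_s ≈ 3690 mm²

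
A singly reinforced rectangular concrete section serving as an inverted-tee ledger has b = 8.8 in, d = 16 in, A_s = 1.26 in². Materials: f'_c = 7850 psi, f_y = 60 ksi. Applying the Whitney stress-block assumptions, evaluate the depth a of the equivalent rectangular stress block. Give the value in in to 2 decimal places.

T = A_s f_y = 1.26 × 60 = 75.6 kips.
a = T/(0.85 f'_c b) = 75.6/(0.85 × 7.85 × 8.8) = 1.29 in.

a ≈ 1.29 in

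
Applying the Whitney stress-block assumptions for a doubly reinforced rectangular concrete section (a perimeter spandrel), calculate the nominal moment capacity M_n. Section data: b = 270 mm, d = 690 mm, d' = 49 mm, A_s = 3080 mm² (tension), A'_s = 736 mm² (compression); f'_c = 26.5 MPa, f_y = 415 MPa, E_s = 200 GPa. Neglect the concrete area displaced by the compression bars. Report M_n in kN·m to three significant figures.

Assume both tension and compression steel yield.
Net tension couple steel: A_s − A'_s = 2344 mm².
a = (A_s − A'_s) f_y / (0.85 f'_c b) = 972760/(0.85 × 26.5 × 270) = 159.95 mm.
c = a/β₁ = 159.95/0.85 = 188.18 mm; ε'_s = 0.003(c − d')/c = 0.0022 ≥ f_y/E_s = 0.0021, so compression steel does yield.
M_n = (A_s − A'_s) f_y (d − a/2) + A'_s f_y (d − d') = [972760 × (690 − 79.975) + 305440 × (690 − 49)] × 10⁻⁶ = 593.41 + 195.79 = 789.20 kN·m.

M_n ≈ 789 kN·m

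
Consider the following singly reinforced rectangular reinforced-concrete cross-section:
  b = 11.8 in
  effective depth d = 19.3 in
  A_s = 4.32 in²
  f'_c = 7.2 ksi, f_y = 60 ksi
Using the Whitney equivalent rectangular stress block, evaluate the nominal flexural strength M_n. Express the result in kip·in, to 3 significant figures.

T = A_s f_y = 4.32 × 60 = 259.2 kips.
a = T/(0.85 f'_c b) = 259.2/(0.85 × 7.2 × 11.8) = 3.589 in.
M_n = T(d − a/2) = 259.2 × (19.3 − 1.7945) = 4537.4 kip·in.

M_n ≈ 4540 kip·in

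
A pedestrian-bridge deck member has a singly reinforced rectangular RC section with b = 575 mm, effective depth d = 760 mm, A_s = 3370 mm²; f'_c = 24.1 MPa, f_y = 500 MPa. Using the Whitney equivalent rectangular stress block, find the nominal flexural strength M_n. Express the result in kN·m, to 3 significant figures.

M_n ≈ 1160 kN·m

T = A_s f_y = 3370 × 500 = 1685000 N = 1685 kN.
From C = T: a = T/(0.85 f'_c b) = 1685000/(0.85 × 24.1 × 575) = 143.05 mm.
M_n = T(d − a/2) = 1685 kN × (760 − 71.525) mm = 1160.08 kN·m.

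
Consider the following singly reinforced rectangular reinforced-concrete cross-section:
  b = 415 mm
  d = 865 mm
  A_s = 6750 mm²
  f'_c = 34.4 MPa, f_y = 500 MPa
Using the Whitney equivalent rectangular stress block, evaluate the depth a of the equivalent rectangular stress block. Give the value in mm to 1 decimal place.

a ≈ 278.1 mm

T = A_s f_y = 6750 × 500 = 3375000 N = 3375 kN.
Setting C = 0.85 f'_c a b equal to T: a = 3375000/(0.85 × 34.4 × 415) = 278.1 mm.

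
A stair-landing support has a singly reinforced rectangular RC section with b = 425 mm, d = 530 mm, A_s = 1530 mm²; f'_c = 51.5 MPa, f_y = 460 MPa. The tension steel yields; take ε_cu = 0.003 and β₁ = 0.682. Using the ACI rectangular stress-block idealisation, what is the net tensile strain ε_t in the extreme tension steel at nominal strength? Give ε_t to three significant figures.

a = A_s f_y/(0.85 f'_c b) = 37.83 mm.
β₁ = 0.682, so c = a/β₁ = 37.83/0.682 = 55.47 mm.
From the linear strain diagram with ε_cu = 0.003: ε_t = 0.003 (d − c)/c = 0.003 × (530 − 55.47)/55.47 = 0.0257.
Since ε_t ≥ 0.005, the section is tension-controlled.

ε_t ≈ 0.0257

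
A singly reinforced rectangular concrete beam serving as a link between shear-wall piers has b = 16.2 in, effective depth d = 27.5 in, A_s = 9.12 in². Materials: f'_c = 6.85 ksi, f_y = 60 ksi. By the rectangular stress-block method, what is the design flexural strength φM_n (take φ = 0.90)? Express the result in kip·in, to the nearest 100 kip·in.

T = A_s f_y = 9.12 × 60 = 547.2 kips.
a = T/(0.85 f'_c b) = 547.2/(0.85 × 6.85 × 16.2) = 5.801 in.
M_n = T(d − a/2) = 547.2 × (27.5 − 2.9005) = 13460.8 kip·in.
φM_n = 0.90 × 13460.8 = 12114.7 kip·in.

φM_n ≈ 12100 kip·in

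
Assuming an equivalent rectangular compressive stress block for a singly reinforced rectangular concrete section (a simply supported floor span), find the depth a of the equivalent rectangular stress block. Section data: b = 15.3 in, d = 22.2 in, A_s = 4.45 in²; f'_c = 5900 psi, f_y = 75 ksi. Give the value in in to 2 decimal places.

T = A_s f_y = 4.45 × 75 = 333.75 kips.
a = T/(0.85 f'_c b) = 333.75/(0.85 × 5.9 × 15.3) = 4.35 in.

a ≈ 4.35 in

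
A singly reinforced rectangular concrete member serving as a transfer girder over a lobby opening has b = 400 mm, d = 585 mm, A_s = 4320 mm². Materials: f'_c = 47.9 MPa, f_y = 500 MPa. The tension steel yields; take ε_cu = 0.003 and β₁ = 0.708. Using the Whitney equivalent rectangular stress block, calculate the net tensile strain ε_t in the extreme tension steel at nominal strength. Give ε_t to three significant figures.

ε_t ≈ 0.00637

a = A_s f_y/(0.85 f'_c b) = 132.63 mm.
β₁ = 0.708, so c = a/β₁ = 132.63/0.708 = 187.33 mm.
From the linear strain diagram with ε_cu = 0.003: ε_t = 0.003 (d − c)/c = 0.003 × (585 − 187.33)/187.33 = 0.00637.
Since ε_t ≥ 0.005, the section is tension-controlled.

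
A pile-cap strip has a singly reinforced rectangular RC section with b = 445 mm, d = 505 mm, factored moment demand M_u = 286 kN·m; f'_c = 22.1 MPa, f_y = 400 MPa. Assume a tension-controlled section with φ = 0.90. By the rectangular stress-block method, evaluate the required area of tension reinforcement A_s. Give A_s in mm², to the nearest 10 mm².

A_s ≈ 1710 mm²

M_n = M_u/φ = 286/0.90 = 317.778 kN·m.
With M_n = 0.85 f'_c a b (d − a/2), solve the quadratic for a:
a = d − √(d² − 2M_n/(0.85 f'_c b)) = 505 − √(505² − 2 × 317.778×10⁶/(0.85 × 22.1 × 445)) = 81.92 mm.
A_s = 0.85 f'_c a b / f_y = 0.85 × 22.1 × 81.92 × 445 / 400 = 1712.0 mm².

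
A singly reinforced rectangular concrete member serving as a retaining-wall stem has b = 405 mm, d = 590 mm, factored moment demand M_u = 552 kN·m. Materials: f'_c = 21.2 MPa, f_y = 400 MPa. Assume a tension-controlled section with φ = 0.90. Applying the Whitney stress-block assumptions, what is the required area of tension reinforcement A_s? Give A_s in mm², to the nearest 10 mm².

A_s ≈ 3020 mm²

M_n = M_u/φ = 552/0.90 = 613.333 kN·m.
With M_n = 0.85 f'_c a b (d − a/2), solve the quadratic for a:
a = d − √(d² − 2M_n/(0.85 f'_c b)) = 590 − √(590² − 2 × 613.333×10⁶/(0.85 × 21.2 × 405)) = 165.71 mm.
A_s = 0.85 f'_c a b / f_y = 0.85 × 21.2 × 165.71 × 405 / 400 = 3023.4 mm².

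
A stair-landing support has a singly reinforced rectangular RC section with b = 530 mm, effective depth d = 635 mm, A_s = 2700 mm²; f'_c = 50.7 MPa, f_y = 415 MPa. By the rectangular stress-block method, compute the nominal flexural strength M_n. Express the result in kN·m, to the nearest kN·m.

M_n ≈ 684 kN·m

T = A_s f_y = 2700 × 415 = 1120500 N = 1120.5 kN.
From C = T: a = T/(0.85 f'_c b) = 1120500/(0.85 × 50.7 × 530) = 49.06 mm.
M_n = T(d − a/2) = 1120.5 kN × (635 − 24.53) mm = 684.03 kN·m.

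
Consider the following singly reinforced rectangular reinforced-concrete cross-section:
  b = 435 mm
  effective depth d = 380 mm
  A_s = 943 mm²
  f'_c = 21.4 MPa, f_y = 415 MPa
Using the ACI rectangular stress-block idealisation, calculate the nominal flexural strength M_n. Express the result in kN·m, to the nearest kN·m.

T = A_s f_y = 943 × 415 = 391345 N = 391.345 kN.
From C = T: a = T/(0.85 f'_c b) = 391345/(0.85 × 21.4 × 435) = 49.46 mm.
M_n = T(d − a/2) = 391.345 kN × (380 − 24.73) mm = 139.03 kN·m.

M_n ≈ 139 kN·m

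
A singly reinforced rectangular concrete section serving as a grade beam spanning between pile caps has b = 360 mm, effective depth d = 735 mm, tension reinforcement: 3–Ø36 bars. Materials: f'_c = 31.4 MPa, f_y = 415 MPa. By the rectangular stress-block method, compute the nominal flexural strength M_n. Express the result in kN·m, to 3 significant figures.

M_n ≈ 848 kN·m

A_s = 3 × 1018 = 3054 mm².
T = A_s f_y = 3054 × 415 = 1267410 N = 1267.41 kN.
From C = T: a = T/(0.85 f'_c b) = 1267410/(0.85 × 31.4 × 360) = 131.91 mm.
M_n = T(d − a/2) = 1267.41 kN × (735 − 65.955) mm = 847.95 kN·m.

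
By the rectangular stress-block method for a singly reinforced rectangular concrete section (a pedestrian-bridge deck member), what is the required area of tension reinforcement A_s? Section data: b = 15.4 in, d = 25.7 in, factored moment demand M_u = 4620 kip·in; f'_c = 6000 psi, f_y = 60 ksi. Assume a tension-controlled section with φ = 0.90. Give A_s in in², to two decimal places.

M_n = M_u/φ = 4620/0.90 = 5133.33 kip·in.
From M_n = 0.85 f'_c a b (d − a/2):
a = d − √(d² − 2M_n/(0.85 f'_c b)) = 25.7 − √(25.7² − 2 × 5133.33/(0.85 × 6 × 15.4)) = 2.683 in.
A_s = 0.85 f'_c a b / f_y = 0.85 × 6 × 2.683 × 15.4 / 60 = 3.512 in².

A_s ≈ 3.51 in²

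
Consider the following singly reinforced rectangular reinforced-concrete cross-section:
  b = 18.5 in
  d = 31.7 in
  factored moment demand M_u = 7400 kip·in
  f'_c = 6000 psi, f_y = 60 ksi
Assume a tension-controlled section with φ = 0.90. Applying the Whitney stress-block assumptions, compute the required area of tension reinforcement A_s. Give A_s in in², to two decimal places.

A_s ≈ 4.53 in²

M_n = M_u/φ = 7400/0.90 = 8222.22 kip·in.
From M_n = 0.85 f'_c a b (d − a/2):
a = d − √(d² − 2M_n/(0.85 f'_c b)) = 31.7 − √(31.7² − 2 × 8222.22/(0.85 × 6 × 18.5)) = 2.880 in.
A_s = 0.85 f'_c a b / f_y = 0.85 × 6 × 2.880 × 18.5 / 60 = 4.529 in².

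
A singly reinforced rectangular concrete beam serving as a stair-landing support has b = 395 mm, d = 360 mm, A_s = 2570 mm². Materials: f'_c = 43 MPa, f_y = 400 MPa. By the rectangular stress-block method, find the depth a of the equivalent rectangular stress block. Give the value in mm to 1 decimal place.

T = A_s f_y = 2570 × 400 = 1028000 N = 1028 kN.
Setting C = 0.85 f'_c a b equal to T: a = 1028000/(0.85 × 43 × 395) = 71.2 mm.

a ≈ 71.2 mm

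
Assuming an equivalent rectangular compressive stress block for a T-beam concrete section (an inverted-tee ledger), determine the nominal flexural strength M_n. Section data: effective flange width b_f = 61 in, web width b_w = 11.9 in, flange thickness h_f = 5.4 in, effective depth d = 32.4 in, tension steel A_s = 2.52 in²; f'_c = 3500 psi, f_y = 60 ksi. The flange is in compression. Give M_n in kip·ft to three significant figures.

Tension: T = A_s f_y = 2.52 × 60 = 151.2 kips.
Try a within the flange: a = T/(0.85 f'_c b_f) = 151.2/(0.85 × 3.5 × 61) = 0.833 in.
Since a = 0.833 ≤ h_f = 5.4 in, the stress block lies entirely in the flange; analyse as a rectangular beam of width b_f.
M_n = T(d − a/2) = 151.2 × (32.4 − 0.4165) = 4835.9 kip·in.
M_n = 4835.9/12 = 402.99 kip·ft.

M_n ≈ 403 kip·ft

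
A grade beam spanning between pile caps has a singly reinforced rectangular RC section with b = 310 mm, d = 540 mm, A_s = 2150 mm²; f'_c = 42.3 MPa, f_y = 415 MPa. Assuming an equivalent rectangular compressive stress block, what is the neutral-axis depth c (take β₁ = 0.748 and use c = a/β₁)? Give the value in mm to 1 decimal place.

T = A_s f_y = 2150 × 415 = 892250 N = 892.25 kN.
Setting C = 0.85 f'_c a b equal to T: a = 892250/(0.85 × 42.3 × 310) = 80.051 mm.
With β₁ = 0.748, c = a/β₁ = 80.051/0.748 = 107.0 mm.

c ≈ 107.0 mm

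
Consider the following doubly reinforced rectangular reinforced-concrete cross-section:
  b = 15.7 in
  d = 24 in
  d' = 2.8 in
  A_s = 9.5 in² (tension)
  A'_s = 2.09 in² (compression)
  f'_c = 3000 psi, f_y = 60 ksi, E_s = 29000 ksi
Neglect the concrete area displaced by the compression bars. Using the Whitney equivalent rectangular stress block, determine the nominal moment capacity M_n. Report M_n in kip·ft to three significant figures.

Assume both steels yield.
a = (A_s − A'_s) f_y/(0.85 f'_c b) = (9.5 − 2.09) × 60/(0.85 × 3 × 15.7) = 11.105 in.
c = a/β₁ = 11.105/0.85 = 13.065 in; ε'_s = 0.003(c − d')/c = 0.0024 ≥ ε_y = 0.0021, so the compression steel yields.
M_n = (A_s − A'_s) f_y (d − a/2) + A'_s f_y (d − d') = 444.6 × (24 − 5.5525) + 125.4 × (24 − 2.8) = 8201.8 + 2658.5 = 10860.3 kip·in = 10860.3/12 = 905.03 kip·ft.

M_n ≈ 905 kip·ft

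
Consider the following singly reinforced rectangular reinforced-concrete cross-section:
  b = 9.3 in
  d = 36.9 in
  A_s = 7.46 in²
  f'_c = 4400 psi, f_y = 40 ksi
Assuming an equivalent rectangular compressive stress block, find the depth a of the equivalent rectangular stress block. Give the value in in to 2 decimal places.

T = A_s f_y = 7.46 × 40 = 298.4 kips.
a = T/(0.85 f'_c b) = 298.4/(0.85 × 4.4 × 9.3) = 8.58 in.

a ≈ 8.58 in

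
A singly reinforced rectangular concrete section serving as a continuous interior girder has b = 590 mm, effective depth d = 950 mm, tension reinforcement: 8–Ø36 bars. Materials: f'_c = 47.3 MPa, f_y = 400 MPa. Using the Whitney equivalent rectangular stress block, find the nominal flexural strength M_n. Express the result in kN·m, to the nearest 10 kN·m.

A_s = 8 × 1018 = 8144 mm².
T = A_s f_y = 8144 × 400 = 3257600 N = 3257.6 kN.
From C = T: a = T/(0.85 f'_c b) = 3257600/(0.85 × 47.3 × 590) = 137.33 mm.
M_n = T(d − a/2) = 3257.6 kN × (950 − 68.665) mm = 2871.04 kN·m.

M_n ≈ 2870 kN·m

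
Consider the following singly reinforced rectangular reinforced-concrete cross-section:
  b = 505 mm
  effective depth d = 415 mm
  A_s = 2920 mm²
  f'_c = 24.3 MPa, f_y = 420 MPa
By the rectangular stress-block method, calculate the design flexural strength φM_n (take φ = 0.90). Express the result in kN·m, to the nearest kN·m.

T = A_s f_y = 2920 × 420 = 1226400 N = 1226.4 kN.
From C = T: a = T/(0.85 f'_c b) = 1226400/(0.85 × 24.3 × 505) = 117.58 mm.
M_n = T(d − a/2) = 1226.4 kN × (415 − 58.79) mm = 436.86 kN·m.
φM_n = 0.90 × 436.86 = 393.17 kN·m.

φM_n ≈ 393 kN·m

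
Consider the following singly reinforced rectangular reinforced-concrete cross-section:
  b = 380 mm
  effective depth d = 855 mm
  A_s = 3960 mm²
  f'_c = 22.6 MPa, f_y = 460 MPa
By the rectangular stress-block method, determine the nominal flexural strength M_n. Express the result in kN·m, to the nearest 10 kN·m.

T = A_s f_y = 3960 × 460 = 1821600 N = 1821.6 kN.
From C = T: a = T/(0.85 f'_c b) = 1821600/(0.85 × 22.6 × 380) = 249.54 mm.
M_n = T(d − a/2) = 1821.6 kN × (855 − 124.77) mm = 1330.19 kN·m.

M_n ≈ 1330 kN·m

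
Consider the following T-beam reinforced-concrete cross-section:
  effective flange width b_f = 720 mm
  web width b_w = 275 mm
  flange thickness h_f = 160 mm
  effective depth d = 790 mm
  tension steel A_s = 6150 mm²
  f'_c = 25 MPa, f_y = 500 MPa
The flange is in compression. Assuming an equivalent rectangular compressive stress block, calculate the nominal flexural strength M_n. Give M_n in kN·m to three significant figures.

Tension: T = A_s f_y = 6150 × 500 = 3075000 N.
Try a within the flange: a = T/(0.85 f'_c b_f) = 3075000/(0.85 × 25 × 720) = 200.98 mm.
a = 200.98 > h_f = 160 mm: the block extends into the web. Split into flange-overhang and web parts.
C_f = 0.85 f'_c (b_f − b_w) h_f = 0.85 × 25 × (720 − 275) × 160 = 1513000 N.
Remaining web compression depth: a_w = (T − C_f)/(0.85 f'_c b_w) = (3075000 − 1513000)/(0.85 × 25 × 275) = 267.29 mm.
M_n = C_f(d − h_f/2) + (T − C_f)(d − a_w/2) = 1513000 × (790 − 80) + 1562000 × (790 − 133.645) = 1074.23 + 1025.23 = 2099.46 × 10⁶ N·mm.
M_n = 2099.46 kN·m.

M_n ≈ 2100 kN·m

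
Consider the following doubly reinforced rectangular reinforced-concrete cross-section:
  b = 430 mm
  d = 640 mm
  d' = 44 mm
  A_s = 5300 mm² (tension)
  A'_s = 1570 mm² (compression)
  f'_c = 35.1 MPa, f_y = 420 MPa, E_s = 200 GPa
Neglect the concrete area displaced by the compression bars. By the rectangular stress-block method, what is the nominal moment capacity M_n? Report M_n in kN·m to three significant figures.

M_n ≈ 1300 kN·m

Assume both tension and compression steel yield.
Net tension couple steel: A_s − A'_s = 3730 mm².
a = (A_s − A'_s) f_y / (0.85 f'_c b) = 1566600/(0.85 × 35.1 × 430) = 122.11 mm.
c = a/β₁ = 122.11/0.799 = 152.83 mm; ε'_s = 0.003(c − d')/c = 0.0021 ≥ f_y/E_s = 0.0021, so compression steel does yield.
M_n = (A_s − A'_s) f_y (d − a/2) + A'_s f_y (d − d') = [1566600 × (640 − 61.055) + 659400 × (640 − 44)] × 10⁻⁶ = 906.98 + 393.00 = 1299.98 kN·m.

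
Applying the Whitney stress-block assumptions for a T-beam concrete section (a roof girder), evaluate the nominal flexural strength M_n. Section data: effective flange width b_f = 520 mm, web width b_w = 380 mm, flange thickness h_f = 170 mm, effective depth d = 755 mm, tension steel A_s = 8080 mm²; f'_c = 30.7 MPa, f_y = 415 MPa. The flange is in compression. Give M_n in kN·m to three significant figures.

Tension: T = A_s f_y = 8080 × 415 = 3353200 N.
Try a within the flange: a = T/(0.85 f'_c b_f) = 3353200/(0.85 × 30.7 × 520) = 247.11 mm.
a = 247.11 > h_f = 170 mm: the block extends into the web. Split into flange-overhang and web parts.
C_f = 0.85 f'_c (b_f − b_w) h_f = 0.85 × 30.7 × (520 − 380) × 170 = 621061 N.
Remaining web compression depth: a_w = (T − C_f)/(0.85 f'_c b_w) = (3353200 − 621061)/(0.85 × 30.7 × 380) = 275.53 mm.
M_n = C_f(d − h_f/2) + (T − C_f)(d − a_w/2) = 621061 × (755 − 85) + 2732139 × (755 − 137.765) = 416.11 + 1686.37 = 2102.48 × 10⁶ N·mm.
M_n = 2102.48 kN·m.

M_n ≈ 2100 kN·m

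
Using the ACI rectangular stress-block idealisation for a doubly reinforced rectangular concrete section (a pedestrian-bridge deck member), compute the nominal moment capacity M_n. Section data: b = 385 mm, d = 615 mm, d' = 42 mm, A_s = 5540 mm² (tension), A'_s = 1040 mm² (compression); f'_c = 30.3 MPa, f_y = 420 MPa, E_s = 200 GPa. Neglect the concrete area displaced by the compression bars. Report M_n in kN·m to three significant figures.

M_n ≈ 1230 kN·m

Assume both tension and compression steel yield.
Net tension couple steel: A_s − A'_s = 4500 mm².
a = (A_s − A'_s) f_y / (0.85 f'_c b) = 1890000/(0.85 × 30.3 × 385) = 190.61 mm.
c = a/β₁ = 190.61/0.834 = 228.55 mm; ε'_s = 0.003(c − d')/c = 0.0024 ≥ f_y/E_s = 0.0021, so compression steel does yield.
M_n = (A_s − A'_s) f_y (d − a/2) + A'_s f_y (d − d') = [1890000 × (615 − 95.305) + 436800 × (615 − 42)] × 10⁻⁶ = 982.22 + 250.29 = 1232.51 kN·m.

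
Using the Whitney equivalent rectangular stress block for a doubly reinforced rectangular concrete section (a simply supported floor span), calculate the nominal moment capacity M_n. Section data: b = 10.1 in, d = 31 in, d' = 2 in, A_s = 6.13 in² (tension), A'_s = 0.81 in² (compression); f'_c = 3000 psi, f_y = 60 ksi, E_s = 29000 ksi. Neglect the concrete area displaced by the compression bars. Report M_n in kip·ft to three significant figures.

Assume both steels yield.
a = (A_s − A'_s) f_y/(0.85 f'_c b) = (6.13 − 0.81) × 60/(0.85 × 3 × 10.1) = 12.394 in.
c = a/β₁ = 12.394/0.85 = 14.581 in; ε'_s = 0.003(c − d')/c = 0.0026 ≥ ε_y = 0.0021, so the compression steel yields.
M_n = (A_s − A'_s) f_y (d − a/2) + A'_s f_y (d − d') = 319.2 × (31 − 6.197) + 48.6 × (31 − 2) = 7917.1 + 1409.4 = 9326.5 kip·in = 9326.5/12 = 777.21 kip·ft.

M_n ≈ 777 kip·ft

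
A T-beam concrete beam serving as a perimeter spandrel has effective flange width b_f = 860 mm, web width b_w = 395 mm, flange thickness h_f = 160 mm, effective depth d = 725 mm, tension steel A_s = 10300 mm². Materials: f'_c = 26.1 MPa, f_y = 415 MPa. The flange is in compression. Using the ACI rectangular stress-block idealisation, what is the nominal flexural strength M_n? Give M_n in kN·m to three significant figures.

Tension: T = A_s f_y = 10300 × 415 = 4274500 N.
Try a within the flange: a = T/(0.85 f'_c b_f) = 4274500/(0.85 × 26.1 × 860) = 224.04 mm.
a = 224.04 > h_f = 160 mm: the block extends into the web. Split into flange-overhang and web parts.
C_f = 0.85 f'_c (b_f − b_w) h_f = 0.85 × 26.1 × (860 − 395) × 160 = 1650564 N.
Remaining web compression depth: a_w = (T − C_f)/(0.85 f'_c b_w) = (4274500 − 1650564)/(0.85 × 26.1 × 395) = 299.43 mm.
M_n = C_f(d − h_f/2) + (T − C_f)(d − a_w/2) = 1650564 × (725 − 80) + 2623936 × (725 − 149.715) = 1064.61 + 1509.51 = 2574.12 × 10⁶ N·mm.
M_n = 2574.12 kN·m.

M_n ≈ 2570 kN·m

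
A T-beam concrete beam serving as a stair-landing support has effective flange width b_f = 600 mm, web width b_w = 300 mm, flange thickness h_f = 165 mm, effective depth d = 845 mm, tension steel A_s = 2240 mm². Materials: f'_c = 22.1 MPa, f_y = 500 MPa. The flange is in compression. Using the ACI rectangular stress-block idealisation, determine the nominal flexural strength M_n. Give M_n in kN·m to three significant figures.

M_n ≈ 891 kN·m

Tension: T = A_s f_y = 2240 × 500 = 1120000 N.
Try a within the flange: a = T/(0.85 f'_c b_f) = 1120000/(0.85 × 22.1 × 600) = 99.37 mm.
Since a = 99.37 ≤ h_f = 165 mm, the stress block lies entirely in the flange; analyse as a rectangular beam of width b_f.
M_n = T(d − a/2) = 1120000 × (845 − 49.685) = 890.75 × 10⁶ N·mm.
M_n = 890.75 kN·m.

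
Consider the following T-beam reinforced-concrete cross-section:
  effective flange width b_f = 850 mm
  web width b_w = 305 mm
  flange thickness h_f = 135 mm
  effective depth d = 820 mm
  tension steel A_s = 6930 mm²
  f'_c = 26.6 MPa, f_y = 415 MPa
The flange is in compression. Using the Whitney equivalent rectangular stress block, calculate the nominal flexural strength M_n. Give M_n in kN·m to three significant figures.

M_n ≈ 2140 kN·m

Tension: T = A_s f_y = 6930 × 415 = 2875950 N.
Try a within the flange: a = T/(0.85 f'_c b_f) = 2875950/(0.85 × 26.6 × 850) = 149.64 mm.
a = 149.64 > h_f = 135 mm: the block extends into the web. Split into flange-overhang and web parts.
C_f = 0.85 f'_c (b_f − b_w) h_f = 0.85 × 26.6 × (850 − 305) × 135 = 1663531 N.
Remaining web compression depth: a_w = (T − C_f)/(0.85 f'_c b_w) = (2875950 − 1663531)/(0.85 × 26.6 × 305) = 175.81 mm.
M_n = C_f(d − h_f/2) + (T − C_f)(d − a_w/2) = 1663531 × (820 − 67.5) + 1212419 × (820 − 87.905) = 1251.81 + 887.61 = 2139.42 × 10⁶ N·mm.
M_n = 2139.42 kN·m.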